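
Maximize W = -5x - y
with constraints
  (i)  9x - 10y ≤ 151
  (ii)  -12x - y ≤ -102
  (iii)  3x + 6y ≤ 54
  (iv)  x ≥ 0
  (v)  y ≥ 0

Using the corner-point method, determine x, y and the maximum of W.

x = 17/2, y = 0, maximum W = -85/2

Corner points and W = -5x - y:
  (241/14, 11/28) → W = -2421/28
  (151/9, 0) → W = -755/9
  (186/23, 114/23) → W = -1044/23
  (17/2, 0) → W = -85/2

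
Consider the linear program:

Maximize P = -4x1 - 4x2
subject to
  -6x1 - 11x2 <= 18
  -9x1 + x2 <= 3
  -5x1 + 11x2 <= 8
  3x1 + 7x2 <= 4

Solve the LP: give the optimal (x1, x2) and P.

x1 = -17/35, x2 = -48/35, maximum P = 52/7

Extreme points and P = -4x1 - 4x2:
  (-17/35, -48/35) → P = 52/7
  (-25/94, 57/94) → P = -64/47
  (-3/17, 11/17) → P = -32/17
The feasible region is unbounded (it extends along (11, -6), (7, -3)), but P strictly decreases along every unbounded feasible direction, so there is no improving ray and the maximum is attained at a vertex.

The optimum lies where -6x1 - 11x2 = 18 and -9x1 + x2 = 3.
Solving simultaneously gives x1 = -17/35, x2 = -48/35.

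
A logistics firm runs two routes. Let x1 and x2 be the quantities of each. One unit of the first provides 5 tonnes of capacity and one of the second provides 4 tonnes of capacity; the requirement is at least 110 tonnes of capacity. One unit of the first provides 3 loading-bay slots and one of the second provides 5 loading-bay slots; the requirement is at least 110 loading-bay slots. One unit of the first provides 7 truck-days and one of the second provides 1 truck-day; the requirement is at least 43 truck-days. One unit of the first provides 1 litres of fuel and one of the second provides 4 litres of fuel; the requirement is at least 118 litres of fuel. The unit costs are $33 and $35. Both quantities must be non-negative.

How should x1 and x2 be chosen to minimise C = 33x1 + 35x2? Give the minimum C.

Vertices and C = 33x1 + 35x2:
  (0, 43) → C = 1505
  (118, 0) → C = 3894
  (2, 29) → C = 1081
The feasible region is unbounded (it extends along (0, 1), (1, 0)), but C strictly increases along every unbounded feasible direction, so there is no improving ray and the minimum is attained at a vertex.

The optimum lies where 7x1 + x2 = 43 and x1 + 4x2 = 118.
Solving simultaneously gives x1 = 2, x2 = 29.

x1 = 2, x2 = 29, minimum C = 1081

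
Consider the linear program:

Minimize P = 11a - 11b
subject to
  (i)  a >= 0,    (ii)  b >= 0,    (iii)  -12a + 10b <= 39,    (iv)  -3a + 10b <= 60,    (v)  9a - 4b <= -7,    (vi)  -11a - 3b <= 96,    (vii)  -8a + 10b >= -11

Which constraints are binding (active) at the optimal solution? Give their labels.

Feasible corners and P = 11a - 11b:
  (0, 39/10) → P = -429/10
  (0, 7/4) → P = -77/4
  (43/21, 89/14) → P = -1991/42

The minimum is at (43/21, 89/14). Substituting into each constraint, equality holds for (iii) and (v); the remaining constraints have slack.

(iii) and (v)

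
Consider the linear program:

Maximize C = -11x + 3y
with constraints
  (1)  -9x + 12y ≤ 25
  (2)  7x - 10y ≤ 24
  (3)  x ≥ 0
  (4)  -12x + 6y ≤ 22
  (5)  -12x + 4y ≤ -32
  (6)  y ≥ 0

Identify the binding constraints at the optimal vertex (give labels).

(5) and (6)

Vertices and C = -11x + 3y:
  (121/27, 49/9) → C = -890/27
  (24/7, 0) → C = -264/7
  (8/3, 0) → C = -88/3
The feasible region is unbounded (it extends along (10, 7), (4, 3)), but C strictly decreases along every unbounded feasible direction, so there is no improving ray and the maximum is attained at a vertex.

The maximum is at (8/3, 0). Substituting into each constraint, equality holds for (5) and (6); the remaining constraints have slack.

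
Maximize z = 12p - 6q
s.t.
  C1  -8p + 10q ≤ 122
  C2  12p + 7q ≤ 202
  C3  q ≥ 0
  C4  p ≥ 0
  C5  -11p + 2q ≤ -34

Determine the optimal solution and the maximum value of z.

p = 101/6, q = 0, maximum z = 202

Feasible corners and z = 12p - 6q:
  (53/8, 35/2) → z = -51/2
  (292/47, 807/47) → z = -1338/47
  (101/6, 0) → z = 202
  (34/11, 0) → z = 408/11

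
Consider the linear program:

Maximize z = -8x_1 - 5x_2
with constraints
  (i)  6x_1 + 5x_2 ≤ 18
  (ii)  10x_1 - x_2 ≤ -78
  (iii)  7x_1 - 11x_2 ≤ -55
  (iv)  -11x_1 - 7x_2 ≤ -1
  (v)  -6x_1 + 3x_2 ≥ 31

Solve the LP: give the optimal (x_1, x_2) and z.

x_1 = -121/13, x_2 = 192/13, maximum z = 8/13

Corner points and z = -8x_1 - 5x_2:
  (-93/14, 81/7) → z = -33/7
  (-121/13, 192/13) → z = 8/13
  (-545/81, 868/81) → z = 20/81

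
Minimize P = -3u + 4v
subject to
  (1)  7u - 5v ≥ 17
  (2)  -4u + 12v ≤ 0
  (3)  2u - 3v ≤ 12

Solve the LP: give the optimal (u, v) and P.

Feasible corners and P = -3u + 4v:
  (51/16, 17/16) → P = -85/16
  (-9/11, -50/11) → P = -173/11
  (12, 4) → P = -20

The binding constraints are -4u + 12v = 0 and 2u - 3v = 12.
Solving simultaneously gives u = 12, v = 4.

u = 12, v = 4, minimum P = -20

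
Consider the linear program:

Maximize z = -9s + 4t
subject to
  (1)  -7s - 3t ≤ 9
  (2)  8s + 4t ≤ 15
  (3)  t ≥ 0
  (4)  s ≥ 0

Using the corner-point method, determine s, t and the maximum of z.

s = 0, t = 15/4, maximum z = 15

Feasible corners and z = -9s + 4t:
  (15/8, 0) → z = -135/8
  (0, 15/4) → z = 15
  (0, 0) → z = 0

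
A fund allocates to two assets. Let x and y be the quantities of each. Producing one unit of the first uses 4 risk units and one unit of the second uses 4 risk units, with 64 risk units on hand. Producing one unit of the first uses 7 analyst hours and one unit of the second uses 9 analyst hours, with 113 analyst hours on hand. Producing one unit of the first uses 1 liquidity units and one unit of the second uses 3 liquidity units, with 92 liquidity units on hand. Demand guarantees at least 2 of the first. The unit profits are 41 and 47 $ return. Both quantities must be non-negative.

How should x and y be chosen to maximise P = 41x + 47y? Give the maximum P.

x = 31/2, y = 1/2, maximum P = 659

Corner points and P = 41x + 47y:
  (16, 0) → P = 656
  (2, 0) → P = 82
  (31/2, 1/2) → P = 659
  (2, 11) → P = 599

The optimum lies where 4x + 4y = 64 and 7x + 9y = 113.
Solving simultaneously gives x = 31/2, y = 1/2.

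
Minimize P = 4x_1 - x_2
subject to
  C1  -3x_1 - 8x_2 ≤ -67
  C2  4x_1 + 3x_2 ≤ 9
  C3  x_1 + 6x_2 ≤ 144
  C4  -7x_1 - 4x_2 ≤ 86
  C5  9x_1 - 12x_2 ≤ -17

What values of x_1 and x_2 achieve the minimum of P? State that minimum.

Vertices and P = 4x_1 - x_2:
  (-129/23, 241/23) → P = -757/23
  (-239/11, 727/44) → P = -4551/44
  (-18, 27) → P = -99
  (-546/19, 547/19) → P = -2731/19

The binding constraints are x_1 + 6x_2 = 144 and -7x_1 - 4x_2 = 86.
Solving simultaneously gives x_1 = -546/19, x_2 = 547/19.

x_1 = -546/19, x_2 = 547/19, minimum P = -2731/19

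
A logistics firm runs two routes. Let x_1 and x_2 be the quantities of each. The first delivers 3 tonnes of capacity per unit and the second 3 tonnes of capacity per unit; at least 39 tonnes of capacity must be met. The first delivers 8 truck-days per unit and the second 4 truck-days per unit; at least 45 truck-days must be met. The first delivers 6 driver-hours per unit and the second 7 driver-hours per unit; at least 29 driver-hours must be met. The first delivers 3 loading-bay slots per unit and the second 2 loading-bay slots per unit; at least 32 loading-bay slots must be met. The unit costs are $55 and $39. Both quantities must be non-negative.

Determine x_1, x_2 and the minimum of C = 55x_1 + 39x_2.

Feasible corners and C = 55x_1 + 39x_2:
  (0, 16) → C = 624
  (13, 0) → C = 715
  (6, 7) → C = 603
The feasible region is unbounded (it extends along (0, 1), (1, 0)), but C strictly increases along every unbounded feasible direction, so there is no improving ray and the minimum is attained at a vertex.

The binding constraints are 3x_1 + 3x_2 = 39 and 3x_1 + 2x_2 = 32.
Solving simultaneously gives x_1 = 6, x_2 = 7.

x_1 = 6, x_2 = 7, minimum C = 603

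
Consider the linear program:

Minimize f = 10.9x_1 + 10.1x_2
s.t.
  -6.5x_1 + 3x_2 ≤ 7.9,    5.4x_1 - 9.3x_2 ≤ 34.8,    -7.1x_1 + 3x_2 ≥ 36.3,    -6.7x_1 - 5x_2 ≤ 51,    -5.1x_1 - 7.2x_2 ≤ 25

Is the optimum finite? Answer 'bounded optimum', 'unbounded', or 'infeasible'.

The boundaries -6.5x_1 + 3x_2 = 7.9 and -5.1x_1 - 7.2x_2 = 25 meet at (-2198/1035, -12221/6210), but that point violates -7.1x_1 + 3x_2 ≥ 36.3. Every candidate vertex is excluded by some other constraint, so the feasible region is empty.

infeasible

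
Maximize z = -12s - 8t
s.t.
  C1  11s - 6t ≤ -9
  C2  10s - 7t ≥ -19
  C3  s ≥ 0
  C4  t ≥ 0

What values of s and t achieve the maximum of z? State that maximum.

Feasible corners and z = -12s - 8t:
  (3, 7) → z = -92
  (0, 3/2) → z = -12
  (0, 19/7) → z = -152/7

At the optimal vertex, 11s - 6t = -9 and s = 0.
Solving simultaneously gives s = 0, t = 3/2.

s = 0, t = 3/2, maximum z = -12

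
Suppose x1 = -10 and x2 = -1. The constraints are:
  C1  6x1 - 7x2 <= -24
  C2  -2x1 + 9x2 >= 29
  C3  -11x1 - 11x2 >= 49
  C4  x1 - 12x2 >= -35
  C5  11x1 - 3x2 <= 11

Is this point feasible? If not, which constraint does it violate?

Constraint C2: -2x1 + 9x2 = 11, which is not ≥ 29. All other constraints are satisfied.

not feasible — violates C2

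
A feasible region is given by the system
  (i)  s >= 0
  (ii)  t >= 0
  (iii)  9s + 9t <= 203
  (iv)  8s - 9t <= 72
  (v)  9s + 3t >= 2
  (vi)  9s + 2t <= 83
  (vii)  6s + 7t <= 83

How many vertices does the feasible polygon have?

The feasible vertices (each the meet of two boundaries and inside every other half-plane) are:
  (0, 2/3)
  (0, 83/7)
  (9, 0)
  (2/9, 0)
  (891/97, 16/97)
  (415/51, 83/17)

6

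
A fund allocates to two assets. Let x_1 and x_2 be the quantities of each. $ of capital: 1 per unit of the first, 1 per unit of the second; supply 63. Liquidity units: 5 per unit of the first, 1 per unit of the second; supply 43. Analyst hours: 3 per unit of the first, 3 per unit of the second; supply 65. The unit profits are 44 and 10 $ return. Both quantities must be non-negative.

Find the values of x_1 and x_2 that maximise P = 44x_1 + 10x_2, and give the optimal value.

Feasible corners and P = 44x_1 + 10x_2:
  (0, 0) → P = 0
  (0, 65/3) → P = 650/3
  (43/5, 0) → P = 1892/5
  (16/3, 49/3) → P = 398

x_1 = 16/3, x_2 = 49/3, maximum P = 398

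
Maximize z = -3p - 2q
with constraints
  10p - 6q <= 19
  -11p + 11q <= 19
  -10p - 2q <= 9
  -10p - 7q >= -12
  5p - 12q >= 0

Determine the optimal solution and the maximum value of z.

Vertices and z = -3p - 2q:
  (-1/5, -7/2) → z = 38/5
  (41/26, -7/13) → z = -95/26
  (-54/65, -9/26) → z = 207/65
  (144/155, 12/31) → z = -552/155

The optimum lies where 10p - 6q = 19 and -10p - 2q = 9.
Solving simultaneously gives p = -1/5, q = -7/2.

p = -1/5, q = -7/2, maximum z = 38/5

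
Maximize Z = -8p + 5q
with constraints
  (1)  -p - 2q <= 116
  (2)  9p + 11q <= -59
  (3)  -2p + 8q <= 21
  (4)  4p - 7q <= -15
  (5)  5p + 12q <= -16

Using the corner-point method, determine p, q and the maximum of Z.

p = -485/6, q = -211/12, maximum Z = 2235/4

Corner points and Z = -8p + 5q:
  (-485/6, -211/12) → Z = 2235/4
  (-842/15, -449/15) → Z = 1497/5
  (-703/94, 71/94) → Z = 5979/94
  (-578/107, -101/107) → Z = 4119/107

The binding constraints are -p - 2q = 116 and -2p + 8q = 21.
Solving simultaneously gives p = -485/6, q = -211/12.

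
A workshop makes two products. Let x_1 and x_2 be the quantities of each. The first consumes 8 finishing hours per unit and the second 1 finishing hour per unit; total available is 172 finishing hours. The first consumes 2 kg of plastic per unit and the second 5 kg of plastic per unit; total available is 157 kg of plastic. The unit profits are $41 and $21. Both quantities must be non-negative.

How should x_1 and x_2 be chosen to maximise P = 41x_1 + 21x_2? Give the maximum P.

x_1 = 37/2, x_2 = 24, maximum P = 2525/2

Vertices and P = 41x_1 + 21x_2:
  (0, 0) → P = 0
  (0, 157/5) → P = 3297/5
  (43/2, 0) → P = 1763/2
  (37/2, 24) → P = 2525/2

The binding constraints are 8x_1 + x_2 = 172 and 2x_1 + 5x_2 = 157.
Solving simultaneously gives x_1 = 37/2, x_2 = 24.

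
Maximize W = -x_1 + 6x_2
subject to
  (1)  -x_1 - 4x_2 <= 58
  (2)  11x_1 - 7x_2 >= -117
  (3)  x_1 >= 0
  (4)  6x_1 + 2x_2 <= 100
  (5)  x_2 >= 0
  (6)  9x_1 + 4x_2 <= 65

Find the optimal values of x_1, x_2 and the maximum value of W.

At the optimal vertex, x_1 = 0 and 9x_1 + 4x_2 = 65.
Solving simultaneously gives x_1 = 0, x_2 = 65/4.

x_1 = 0, x_2 = 65/4, maximum W = 195/2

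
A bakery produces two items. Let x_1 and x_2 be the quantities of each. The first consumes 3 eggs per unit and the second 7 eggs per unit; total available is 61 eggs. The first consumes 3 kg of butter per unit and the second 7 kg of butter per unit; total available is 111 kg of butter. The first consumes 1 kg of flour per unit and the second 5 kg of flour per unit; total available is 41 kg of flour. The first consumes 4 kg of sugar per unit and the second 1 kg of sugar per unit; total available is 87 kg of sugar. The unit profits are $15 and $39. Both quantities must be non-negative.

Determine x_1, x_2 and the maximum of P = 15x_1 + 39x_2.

x_1 = 9/4, x_2 = 31/4, maximum P = 336

Extreme points and P = 15x_1 + 39x_2:
  (0, 0) → P = 0
  (0, 41/5) → P = 1599/5
  (61/3, 0) → P = 305
  (9/4, 31/4) → P = 336

The binding constraints are 3x_1 + 7x_2 = 61 and x_1 + 5x_2 = 41.
Solving simultaneously gives x_1 = 9/4, x_2 = 31/4.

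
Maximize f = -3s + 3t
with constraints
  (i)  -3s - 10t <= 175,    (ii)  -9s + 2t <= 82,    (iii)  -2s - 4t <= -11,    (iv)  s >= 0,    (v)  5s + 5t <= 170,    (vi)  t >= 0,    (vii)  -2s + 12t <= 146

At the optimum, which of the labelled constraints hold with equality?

(iv) and (vii)

Feasible corners and f = -3s + 3t:
  (0, 11/4) → f = 33/4
  (11/2, 0) → f = -33/2
  (0, 73/6) → f = 73/2
  (34, 0) → f = -102
  (131/7, 107/7) → f = -72/7

The maximum is at (0, 73/6). Substituting into each constraint, equality holds for (iv) and (vii); the remaining constraints have slack.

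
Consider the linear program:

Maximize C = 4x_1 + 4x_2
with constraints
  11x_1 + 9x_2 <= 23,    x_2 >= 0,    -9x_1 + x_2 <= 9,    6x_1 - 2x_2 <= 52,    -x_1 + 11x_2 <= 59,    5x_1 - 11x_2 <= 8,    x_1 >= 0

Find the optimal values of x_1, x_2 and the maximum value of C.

At the optimal vertex, 11x_1 + 9x_2 = 23 and x_1 = 0.
Solving simultaneously gives x_1 = 0, x_2 = 23/9.

x_1 = 0, x_2 = 23/9, maximum C = 92/9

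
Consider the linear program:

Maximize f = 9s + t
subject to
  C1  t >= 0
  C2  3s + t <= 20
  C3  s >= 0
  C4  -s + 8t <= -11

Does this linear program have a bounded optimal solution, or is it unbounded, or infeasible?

The boundaries t = 0 and 3s + t = 20 meet at (20/3, 0), but that point violates -s + 8t ≤ -11. Every candidate vertex is excluded by some other constraint, so the feasible region is empty.

infeasible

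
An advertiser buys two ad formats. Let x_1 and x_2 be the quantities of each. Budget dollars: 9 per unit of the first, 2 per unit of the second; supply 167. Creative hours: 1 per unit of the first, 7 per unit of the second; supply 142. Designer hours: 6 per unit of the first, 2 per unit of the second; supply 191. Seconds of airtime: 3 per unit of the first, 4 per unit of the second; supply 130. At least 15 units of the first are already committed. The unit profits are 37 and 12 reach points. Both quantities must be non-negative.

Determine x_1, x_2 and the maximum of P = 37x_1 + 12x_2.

x_1 = 15, x_2 = 16, maximum P = 747

Extreme points and P = 37x_1 + 12x_2:
  (167/9, 0) → P = 6179/9
  (15, 0) → P = 555
  (15, 16) → P = 747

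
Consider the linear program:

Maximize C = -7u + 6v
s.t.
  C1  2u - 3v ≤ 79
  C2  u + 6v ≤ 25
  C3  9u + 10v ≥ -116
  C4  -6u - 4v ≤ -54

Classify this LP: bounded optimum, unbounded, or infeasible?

Corner points and C = -7u + 6v:
  (183/5, -29/15) → C = -1339/5
  (239/13, -183/13) → C = -2771/13
  (7, 3) → C = -31
The feasible region has finitely many vertices and no improving ray; the maximum is -31 at (7, 3).

bounded optimum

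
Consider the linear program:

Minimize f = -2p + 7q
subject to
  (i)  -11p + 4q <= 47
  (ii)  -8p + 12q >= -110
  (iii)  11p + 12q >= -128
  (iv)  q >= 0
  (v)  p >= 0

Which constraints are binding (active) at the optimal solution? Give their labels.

Extreme points and f = -2p + 7q:
  (0, 47/4) → f = 329/4
  (55/4, 0) → f = -55/2
  (0, 0) → f = 0
The feasible region is unbounded (it extends along (4, 11), (3, 2)), but f strictly increases along every unbounded feasible direction, so there is no improving ray and the minimum is attained at a vertex.

The minimum is at (55/4, 0). Substituting into each constraint, equality holds for (ii) and (iv); the remaining constraints have slack.

(ii) and (iv)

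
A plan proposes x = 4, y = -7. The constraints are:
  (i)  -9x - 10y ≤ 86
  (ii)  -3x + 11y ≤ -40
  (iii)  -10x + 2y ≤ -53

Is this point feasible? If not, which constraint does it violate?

(i): 34 ≤ 86 ✓
(ii): -89 ≤ -40 ✓
(iii): -54 ≤ -53 ✓

feasible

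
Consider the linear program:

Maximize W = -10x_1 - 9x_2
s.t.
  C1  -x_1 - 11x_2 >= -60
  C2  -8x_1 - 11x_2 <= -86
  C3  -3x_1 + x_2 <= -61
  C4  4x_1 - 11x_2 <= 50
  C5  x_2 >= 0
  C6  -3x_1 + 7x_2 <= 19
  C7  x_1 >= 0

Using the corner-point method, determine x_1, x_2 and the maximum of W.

x_1 = 621/29, x_2 = 94/29, maximum W = -7056/29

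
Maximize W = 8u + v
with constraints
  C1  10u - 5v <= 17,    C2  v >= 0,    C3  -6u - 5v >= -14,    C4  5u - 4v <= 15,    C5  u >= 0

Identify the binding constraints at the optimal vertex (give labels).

C1 and C3

Feasible corners and W = 8u + v:
  (17/10, 0) → W = 68/5
  (31/16, 19/40) → W = 639/40
  (0, 0) → W = 0
  (0, 14/5) → W = 14/5

The maximum is at (31/16, 19/40). Substituting into each constraint, equality holds for C1 and C3; the remaining constraints have slack.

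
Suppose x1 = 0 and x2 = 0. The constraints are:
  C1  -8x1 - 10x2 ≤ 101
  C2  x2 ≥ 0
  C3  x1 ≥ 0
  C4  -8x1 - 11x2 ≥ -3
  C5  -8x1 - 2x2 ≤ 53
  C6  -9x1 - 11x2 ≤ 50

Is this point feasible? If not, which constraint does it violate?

C1: 0 ≤ 101 ✓
C2: 0 ≥ 0 ✓
C3: 0 ≥ 0 ✓
C4: 0 ≥ -3 ✓
C5: 0 ≤ 53 ✓
C6: 0 ≤ 50 ✓

feasible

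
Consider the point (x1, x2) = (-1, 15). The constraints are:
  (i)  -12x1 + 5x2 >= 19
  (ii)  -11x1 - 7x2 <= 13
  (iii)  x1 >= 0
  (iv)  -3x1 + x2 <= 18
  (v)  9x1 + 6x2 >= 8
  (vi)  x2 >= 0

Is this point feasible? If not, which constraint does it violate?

Constraint (iii): x1 = -1, which is not ≥ 0. All other constraints are satisfied.

not feasible — violates (iii)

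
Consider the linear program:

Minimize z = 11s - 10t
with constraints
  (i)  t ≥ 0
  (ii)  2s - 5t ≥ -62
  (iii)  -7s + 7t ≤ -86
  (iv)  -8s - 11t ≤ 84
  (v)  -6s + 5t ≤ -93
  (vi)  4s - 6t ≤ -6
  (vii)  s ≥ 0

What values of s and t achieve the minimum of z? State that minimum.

s = 279/7, t = 193/7, minimum z = 1139/7

Extreme points and z = 11s - 10t:
  (288/7, 202/7) → z = 164
  (171/4, 59/2) → z = 701/4
  (279/7, 193/7) → z = 1139/7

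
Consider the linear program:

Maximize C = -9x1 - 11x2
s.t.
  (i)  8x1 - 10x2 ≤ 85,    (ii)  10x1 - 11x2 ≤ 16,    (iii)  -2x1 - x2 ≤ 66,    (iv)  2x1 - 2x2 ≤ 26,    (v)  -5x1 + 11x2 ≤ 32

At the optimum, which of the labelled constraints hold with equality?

Vertices and C = -9x1 - 11x2:
  (-355/16, -173/8) → C = 7001/16
  (48/5, 80/11) → C = -832/5
  (-758/27, -266/27) → C = 9748/27

The maximum is at (-355/16, -173/8). Substituting into each constraint, equality holds for (ii) and (iii); the remaining constraints have slack.

(ii) and (iii)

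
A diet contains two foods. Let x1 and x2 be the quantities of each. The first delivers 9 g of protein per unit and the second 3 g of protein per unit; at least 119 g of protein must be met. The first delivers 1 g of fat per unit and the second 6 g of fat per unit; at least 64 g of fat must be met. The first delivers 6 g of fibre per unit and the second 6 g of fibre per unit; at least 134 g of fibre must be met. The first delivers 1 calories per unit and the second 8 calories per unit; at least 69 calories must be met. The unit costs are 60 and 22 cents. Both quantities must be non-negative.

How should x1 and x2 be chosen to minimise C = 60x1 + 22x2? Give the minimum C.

Corner points and C = 60x1 + 22x2:
  (0, 119/3) → C = 2618/3
  (69, 0) → C = 4140
  (26/3, 41/3) → C = 2462/3
  (14, 25/3) → C = 3070/3
  (49, 5/2) → C = 2995
The feasible region is unbounded (it extends along (0, 1), (1, 0)), but C strictly increases along every unbounded feasible direction, so there is no improving ray and the minimum is attained at a vertex.

x1 = 26/3, x2 = 41/3, minimum C = 2462/3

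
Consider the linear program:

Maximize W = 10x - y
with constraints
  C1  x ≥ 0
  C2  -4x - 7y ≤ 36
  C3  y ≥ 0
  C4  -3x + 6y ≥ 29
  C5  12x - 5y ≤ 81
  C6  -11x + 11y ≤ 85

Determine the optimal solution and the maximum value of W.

x = 188/11, y = 273/11, maximum W = 1607/11

Extreme points and W = 10x - y:
  (0, 29/6) → W = -29/6
  (0, 85/11) → W = -85/11
  (631/57, 197/19) → W = 301/3
  (188/11, 273/11) → W = 1607/11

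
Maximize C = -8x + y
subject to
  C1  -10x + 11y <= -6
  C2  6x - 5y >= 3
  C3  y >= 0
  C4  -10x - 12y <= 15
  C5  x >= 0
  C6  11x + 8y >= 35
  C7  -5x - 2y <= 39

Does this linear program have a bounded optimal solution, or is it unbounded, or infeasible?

Extreme points and C = -8x + y:
  (433/201, 284/201) → C = -1060/67
  (35/11, 0) → C = -280/11
The feasible region has finitely many vertices and no improving ray; the maximum is -1060/67 at (433/201, 284/201).

bounded optimum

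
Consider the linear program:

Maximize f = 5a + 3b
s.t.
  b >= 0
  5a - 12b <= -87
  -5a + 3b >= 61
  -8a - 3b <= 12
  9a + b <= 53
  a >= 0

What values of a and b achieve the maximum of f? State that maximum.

Extreme points and f = 5a + 3b:
  (49/16, 407/16) → f = 733/8
  (0, 61/3) → f = 61
  (0, 53) → f = 159

At the optimal vertex, 9a + b = 53 and a = 0.
Solving simultaneously gives a = 0, b = 53.

a = 0, b = 53, maximum f = 159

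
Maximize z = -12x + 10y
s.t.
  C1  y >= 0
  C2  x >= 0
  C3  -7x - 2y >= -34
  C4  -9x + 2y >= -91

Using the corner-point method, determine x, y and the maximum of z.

Corner points and z = -12x + 10y:
  (0, 0) → z = 0
  (34/7, 0) → z = -408/7
  (0, 17) → z = 170

x = 0, y = 17, maximum z = 170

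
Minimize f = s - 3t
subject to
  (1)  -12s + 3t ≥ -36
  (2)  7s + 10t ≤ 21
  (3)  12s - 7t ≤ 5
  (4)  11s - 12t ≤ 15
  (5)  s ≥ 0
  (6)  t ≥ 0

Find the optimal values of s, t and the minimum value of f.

s = 0, t = 21/10, minimum f = -63/10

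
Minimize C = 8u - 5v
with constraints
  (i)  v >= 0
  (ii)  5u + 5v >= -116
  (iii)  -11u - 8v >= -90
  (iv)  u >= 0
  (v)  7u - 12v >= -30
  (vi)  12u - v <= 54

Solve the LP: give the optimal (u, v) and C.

u = 0, v = 5/2, minimum C = -25/2

Extreme points and C = 8u - 5v:
  (0, 0) → C = 0
  (9/2, 0) → C = 36
  (210/47, 240/47) → C = 480/47
  (522/107, 486/107) → C = 1746/107
  (0, 5/2) → C = -25/2

The binding constraints are u = 0 and 7u - 12v = -30.
Solving simultaneously gives u = 0, v = 5/2.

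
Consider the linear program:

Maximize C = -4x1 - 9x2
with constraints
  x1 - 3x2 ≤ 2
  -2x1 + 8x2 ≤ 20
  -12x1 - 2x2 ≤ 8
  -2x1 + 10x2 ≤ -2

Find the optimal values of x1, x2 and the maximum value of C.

Extreme points and C = -4x1 - 9x2:
  (-10/19, -16/19) → C = 184/19
  (7/2, 1/2) → C = -37/2
  (-19/31, -10/31) → C = 166/31

At the optimal vertex, x1 - 3x2 = 2 and -12x1 - 2x2 = 8.
Solving simultaneously gives x1 = -10/19, x2 = -16/19.

x1 = -10/19, x2 = -16/19, maximum C = 184/19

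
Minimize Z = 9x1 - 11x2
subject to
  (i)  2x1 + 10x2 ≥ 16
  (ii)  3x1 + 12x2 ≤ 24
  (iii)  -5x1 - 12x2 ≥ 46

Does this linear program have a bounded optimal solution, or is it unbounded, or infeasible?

unbounded

From the feasible point (-326/13, 86/13), moving in the direction (-12, 3) keeps every constraint satisfied while Z decreases without bound.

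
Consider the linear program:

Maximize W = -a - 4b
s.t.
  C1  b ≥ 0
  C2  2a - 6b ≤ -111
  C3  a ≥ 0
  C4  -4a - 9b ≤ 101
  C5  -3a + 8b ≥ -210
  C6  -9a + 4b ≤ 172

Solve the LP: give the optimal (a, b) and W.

Corner points and W = -a - 4b:
  (0, 37/2) → W = -74
  (1074, 753/2) → W = -2580
  (0, 43) → W = -172
The feasible region is unbounded (it extends along (4, 9), (8, 3)), but W strictly decreases along every unbounded feasible direction, so there is no improving ray and the maximum is attained at a vertex.

a = 0, b = 37/2, maximum W = -74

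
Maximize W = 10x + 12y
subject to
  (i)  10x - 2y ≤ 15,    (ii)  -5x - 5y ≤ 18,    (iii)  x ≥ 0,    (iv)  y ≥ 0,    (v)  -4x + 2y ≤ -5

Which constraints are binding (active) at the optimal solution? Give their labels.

(i) and (v)

Corner points and W = 10x + 12y:
  (3/2, 0) → W = 15
  (5/3, 5/6) → W = 80/3
  (5/4, 0) → W = 25/2

The maximum is at (5/3, 5/6). Substituting into each constraint, equality holds for (i) and (v); the remaining constraints have slack.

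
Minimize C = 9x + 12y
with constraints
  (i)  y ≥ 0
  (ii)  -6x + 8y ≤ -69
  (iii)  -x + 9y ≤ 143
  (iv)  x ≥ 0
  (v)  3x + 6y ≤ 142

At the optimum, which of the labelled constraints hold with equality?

Vertices and C = 9x + 12y:
  (23/2, 0) → C = 207/2
  (142/3, 0) → C = 426
  (155/6, 43/4) → C = 723/2

The minimum is at (23/2, 0). Substituting into each constraint, equality holds for (i) and (ii); the remaining constraints have slack.

(i) and (ii)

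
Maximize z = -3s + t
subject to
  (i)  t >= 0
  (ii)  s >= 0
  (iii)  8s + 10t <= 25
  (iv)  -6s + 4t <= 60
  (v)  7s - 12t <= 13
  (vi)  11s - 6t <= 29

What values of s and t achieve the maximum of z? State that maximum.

The optimum lies where s = 0 and 8s + 10t = 25.
Solving simultaneously gives s = 0, t = 5/2.

s = 0, t = 5/2, maximum z = 5/2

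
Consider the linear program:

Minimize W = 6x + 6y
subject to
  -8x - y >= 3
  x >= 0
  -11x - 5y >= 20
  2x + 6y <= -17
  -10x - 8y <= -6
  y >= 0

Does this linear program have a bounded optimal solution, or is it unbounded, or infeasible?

The boundaries -10x - 8y = -6 and y = 0 meet at (3/5, 0), but that point violates -8x - y ≥ 3. Every candidate vertex is excluded by some other constraint, so the feasible region is empty.

infeasible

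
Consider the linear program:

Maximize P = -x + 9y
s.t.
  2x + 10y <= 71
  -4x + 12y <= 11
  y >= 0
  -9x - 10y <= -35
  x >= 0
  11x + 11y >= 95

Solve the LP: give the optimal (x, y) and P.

Corner points and P = -x + 9y:
  (371/32, 153/32) → P = 503/16
  (71/2, 0) → P = -71/2
  (1019/176, 501/176) → P = 1745/88
  (95/11, 0) → P = -95/11

x = 371/32, y = 153/32, maximum P = 503/16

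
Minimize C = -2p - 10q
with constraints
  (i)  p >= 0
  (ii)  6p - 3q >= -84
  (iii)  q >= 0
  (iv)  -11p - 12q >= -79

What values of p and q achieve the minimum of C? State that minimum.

p = 0, q = 79/12, minimum C = -395/6

Corner points and C = -2p - 10q:
  (0, 0) → C = 0
  (0, 79/12) → C = -395/6
  (79/11, 0) → C = -158/11

At the optimal vertex, p = 0 and -11p - 12q = -79.
Solving simultaneously gives p = 0, q = 79/12.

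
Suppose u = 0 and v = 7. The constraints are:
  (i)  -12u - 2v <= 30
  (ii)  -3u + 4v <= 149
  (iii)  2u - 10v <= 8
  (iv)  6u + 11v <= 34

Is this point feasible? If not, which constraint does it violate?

not feasible — violates (iv)

Constraint (iv): 6u + 11v = 77, which is not ≤ 34. All other constraints are satisfied.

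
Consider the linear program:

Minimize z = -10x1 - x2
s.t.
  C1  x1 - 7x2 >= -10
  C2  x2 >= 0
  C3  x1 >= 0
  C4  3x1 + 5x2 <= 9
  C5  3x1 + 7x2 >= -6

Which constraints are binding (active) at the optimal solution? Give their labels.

Feasible corners and z = -10x1 - x2:
  (0, 10/7) → z = -10/7
  (1/2, 3/2) → z = -13/2
  (0, 0) → z = 0
  (3, 0) → z = -30

The minimum is at (3, 0). Substituting into each constraint, equality holds for C2 and C4; the remaining constraints have slack.

C2 and C4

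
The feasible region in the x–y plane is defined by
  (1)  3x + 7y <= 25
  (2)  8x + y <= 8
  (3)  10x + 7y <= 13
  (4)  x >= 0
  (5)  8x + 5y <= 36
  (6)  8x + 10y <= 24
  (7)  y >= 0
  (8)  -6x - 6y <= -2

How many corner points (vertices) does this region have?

5

The feasible vertices (each the meet of two boundaries and inside every other half-plane) are:
  (43/46, 12/23)
  (1, 0)
  (0, 13/7)
  (0, 1/3)
  (1/3, 0)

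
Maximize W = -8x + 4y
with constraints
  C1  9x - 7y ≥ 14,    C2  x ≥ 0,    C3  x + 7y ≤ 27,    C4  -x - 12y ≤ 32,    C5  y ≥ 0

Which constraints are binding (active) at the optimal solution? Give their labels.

C1 and C5

Corner points and W = -8x + 4y:
  (41/10, 229/70) → W = -138/7
  (14/9, 0) → W = -112/9
  (27, 0) → W = -216

The maximum is at (14/9, 0). Substituting into each constraint, equality holds for C1 and C5; the remaining constraints have slack.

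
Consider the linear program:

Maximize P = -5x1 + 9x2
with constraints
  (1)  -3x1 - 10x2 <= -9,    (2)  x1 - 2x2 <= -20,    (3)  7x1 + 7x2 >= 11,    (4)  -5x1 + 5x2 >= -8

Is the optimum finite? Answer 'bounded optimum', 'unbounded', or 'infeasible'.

unbounded

From the feasible point (-118/21, 151/21), moving in the direction (5, 5) keeps every constraint satisfied while P increases without bound.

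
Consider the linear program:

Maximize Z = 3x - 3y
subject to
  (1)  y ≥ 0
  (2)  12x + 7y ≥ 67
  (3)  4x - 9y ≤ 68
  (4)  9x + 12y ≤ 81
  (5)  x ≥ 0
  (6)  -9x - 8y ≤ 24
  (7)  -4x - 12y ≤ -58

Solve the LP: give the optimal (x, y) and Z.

x = 23/5, y = 33/10, maximum Z = 39/10

Extreme points and Z = 3x - 3y:
  (79/27, 41/9) → Z = -44/9
  (199/58, 107/29) → Z = -45/58
  (23/5, 33/10) → Z = 39/10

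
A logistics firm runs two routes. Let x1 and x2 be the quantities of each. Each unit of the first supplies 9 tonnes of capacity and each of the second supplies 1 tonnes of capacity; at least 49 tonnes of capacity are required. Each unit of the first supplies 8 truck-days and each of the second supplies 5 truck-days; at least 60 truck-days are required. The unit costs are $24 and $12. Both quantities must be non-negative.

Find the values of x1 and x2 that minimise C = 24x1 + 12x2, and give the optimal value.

Vertices and C = 24x1 + 12x2:
  (0, 49) → C = 588
  (15/2, 0) → C = 180
  (5, 4) → C = 168
The feasible region is unbounded (it extends along (0, 1), (1, 0)), but C strictly increases along every unbounded feasible direction, so there is no improving ray and the minimum is attained at a vertex.

At the optimal vertex, 9x1 + x2 = 49 and 8x1 + 5x2 = 60.
Solving simultaneously gives x1 = 5, x2 = 4.

x1 = 5, x2 = 4, minimum C = 168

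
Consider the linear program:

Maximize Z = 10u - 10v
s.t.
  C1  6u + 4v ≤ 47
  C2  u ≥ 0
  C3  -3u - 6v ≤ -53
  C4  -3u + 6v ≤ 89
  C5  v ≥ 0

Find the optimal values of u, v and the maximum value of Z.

Vertices and Z = 10u - 10v:
  (0, 47/4) → Z = -235/2
  (35/12, 59/8) → Z = -535/12
  (0, 53/6) → Z = -265/3

u = 35/12, v = 59/8, maximum Z = -535/12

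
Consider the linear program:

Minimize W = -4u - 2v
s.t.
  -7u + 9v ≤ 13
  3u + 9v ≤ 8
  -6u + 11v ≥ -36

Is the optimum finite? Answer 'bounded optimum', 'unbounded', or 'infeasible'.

Vertices and W = -4u - 2v:
  (-1/2, 19/18) → W = -1/9
  (-467/23, -330/23) → W = 2528/23
  (412/87, -20/29) → W = -1528/87
The feasible region has finitely many vertices and no improving ray; the minimum is -1528/87 at (412/87, -20/29).

bounded optimum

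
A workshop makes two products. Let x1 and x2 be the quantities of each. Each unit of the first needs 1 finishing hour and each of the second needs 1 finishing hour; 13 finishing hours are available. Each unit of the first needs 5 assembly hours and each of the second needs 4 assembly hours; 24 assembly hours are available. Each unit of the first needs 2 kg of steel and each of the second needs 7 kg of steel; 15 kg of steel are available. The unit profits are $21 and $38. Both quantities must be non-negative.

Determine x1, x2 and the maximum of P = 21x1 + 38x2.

Vertices and P = 21x1 + 38x2:
  (0, 0) → P = 0
  (0, 15/7) → P = 570/7
  (24/5, 0) → P = 504/5
  (4, 1) → P = 122

The binding constraints are 5x1 + 4x2 = 24 and 2x1 + 7x2 = 15.
Solving simultaneously gives x1 = 4, x2 = 1.

x1 = 4, x2 = 1, maximum P = 122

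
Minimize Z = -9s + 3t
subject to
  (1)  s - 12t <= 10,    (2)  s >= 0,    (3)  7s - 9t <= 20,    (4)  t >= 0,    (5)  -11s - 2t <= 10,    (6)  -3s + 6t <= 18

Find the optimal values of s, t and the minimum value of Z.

s = 94/5, t = 62/5, minimum Z = -132

Vertices and Z = -9s + 3t:
  (0, 0) → Z = 0
  (0, 3) → Z = 9
  (20/7, 0) → Z = -180/7
  (94/5, 62/5) → Z = -132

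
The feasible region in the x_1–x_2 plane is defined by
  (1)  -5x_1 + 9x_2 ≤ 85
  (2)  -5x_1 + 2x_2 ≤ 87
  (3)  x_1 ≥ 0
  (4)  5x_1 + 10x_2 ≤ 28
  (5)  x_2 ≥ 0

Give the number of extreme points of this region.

3

Intersecting each pair of boundary lines and keeping only the points that satisfy every inequality leaves:
  (0, 14/5)
  (0, 0)
  (28/5, 0)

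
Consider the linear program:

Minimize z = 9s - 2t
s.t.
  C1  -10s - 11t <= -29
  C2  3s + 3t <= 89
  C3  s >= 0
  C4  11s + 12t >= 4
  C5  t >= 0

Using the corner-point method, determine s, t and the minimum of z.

s = 0, t = 89/3, minimum z = -178/3

Corner points and z = 9s - 2t:
  (0, 29/11) → z = -58/11
  (29/10, 0) → z = 261/10
  (0, 89/3) → z = -178/3
  (89/3, 0) → z = 267

The optimum lies where 3s + 3t = 89 and s = 0.
Solving simultaneously gives s = 0, t = 89/3.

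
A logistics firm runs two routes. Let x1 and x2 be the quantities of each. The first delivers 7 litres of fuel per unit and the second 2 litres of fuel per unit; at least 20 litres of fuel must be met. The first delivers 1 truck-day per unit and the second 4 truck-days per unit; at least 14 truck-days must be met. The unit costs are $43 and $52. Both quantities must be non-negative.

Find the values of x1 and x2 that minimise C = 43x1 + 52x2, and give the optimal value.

Extreme points and C = 43x1 + 52x2:
  (0, 10) → C = 520
  (14, 0) → C = 602
  (2, 3) → C = 242
The feasible region is unbounded (it extends along (0, 1), (1, 0)), but C strictly increases along every unbounded feasible direction, so there is no improving ray and the minimum is attained at a vertex.

The optimum lies where 7x1 + 2x2 = 20 and x1 + 4x2 = 14.
Solving simultaneously gives x1 = 2, x2 = 3.

x1 = 2, x2 = 3, minimum C = 242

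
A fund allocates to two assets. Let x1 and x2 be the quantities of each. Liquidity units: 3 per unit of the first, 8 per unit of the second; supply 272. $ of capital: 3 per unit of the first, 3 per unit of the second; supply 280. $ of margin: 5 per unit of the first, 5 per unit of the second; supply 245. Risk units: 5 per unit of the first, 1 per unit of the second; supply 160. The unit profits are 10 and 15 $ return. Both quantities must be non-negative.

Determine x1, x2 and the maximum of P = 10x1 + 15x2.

x1 = 24, x2 = 25, maximum P = 615

Feasible corners and P = 10x1 + 15x2:
  (0, 0) → P = 0
  (0, 34) → P = 510
  (32, 0) → P = 320
  (24, 25) → P = 615
  (111/4, 85/4) → P = 2385/4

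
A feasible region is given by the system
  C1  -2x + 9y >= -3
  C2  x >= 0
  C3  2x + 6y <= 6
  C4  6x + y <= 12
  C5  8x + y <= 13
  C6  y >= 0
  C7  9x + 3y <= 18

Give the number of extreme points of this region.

5

The feasible vertices (each the meet of two boundaries and inside every other half-plane) are:
  (60/37, 1/37)
  (3/2, 0)
  (0, 1)
  (0, 0)
  (36/23, 11/23)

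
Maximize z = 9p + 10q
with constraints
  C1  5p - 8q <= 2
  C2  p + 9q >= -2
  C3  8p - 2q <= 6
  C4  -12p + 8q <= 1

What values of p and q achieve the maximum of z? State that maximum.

Vertices and z = 9p + 10q:
  (2/53, -12/53) → z = -102/53
  (22/27, 7/27) → z = 268/27
  (-25/116, -23/116) → z = -455/116
  (5/4, 2) → z = 125/4

At the optimal vertex, 8p - 2q = 6 and -12p + 8q = 1.
Solving simultaneously gives p = 5/4, q = 2.

p = 5/4, q = 2, maximum z = 125/4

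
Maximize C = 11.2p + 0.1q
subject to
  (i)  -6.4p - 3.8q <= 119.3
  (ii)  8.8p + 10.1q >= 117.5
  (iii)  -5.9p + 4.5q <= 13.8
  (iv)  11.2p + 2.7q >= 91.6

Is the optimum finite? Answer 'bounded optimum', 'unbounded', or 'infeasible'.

From the feasible point (60791/8936, 6374/1117), moving in the direction (4.5, 5.9) keeps every constraint satisfied while C increases without bound.

unbounded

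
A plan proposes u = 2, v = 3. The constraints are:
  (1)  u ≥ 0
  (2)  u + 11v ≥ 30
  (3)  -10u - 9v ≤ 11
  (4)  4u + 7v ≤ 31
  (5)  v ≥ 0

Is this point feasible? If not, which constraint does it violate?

feasible

(1): 2 ≥ 0 ✓
(2): 35 ≥ 30 ✓
(3): -47 ≤ 11 ✓
(4): 29 ≤ 31 ✓
(5): 3 ≥ 0 ✓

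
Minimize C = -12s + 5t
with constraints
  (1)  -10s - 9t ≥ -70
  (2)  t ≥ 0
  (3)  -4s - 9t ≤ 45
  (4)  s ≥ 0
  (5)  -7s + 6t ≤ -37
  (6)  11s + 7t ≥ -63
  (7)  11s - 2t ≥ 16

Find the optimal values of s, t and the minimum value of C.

Extreme points and C = -12s + 5t:
  (7, 0) → C = -84
  (251/41, 40/41) → C = -2812/41
  (37/7, 0) → C = -444/7

s = 7, t = 0, minimum C = -84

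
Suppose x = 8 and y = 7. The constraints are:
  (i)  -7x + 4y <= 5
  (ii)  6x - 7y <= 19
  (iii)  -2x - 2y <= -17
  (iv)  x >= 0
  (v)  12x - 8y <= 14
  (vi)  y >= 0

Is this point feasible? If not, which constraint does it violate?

not feasible — violates (v)

Constraint (v): 12x - 8y = 40, which is not ≤ 14. All other constraints are satisfied.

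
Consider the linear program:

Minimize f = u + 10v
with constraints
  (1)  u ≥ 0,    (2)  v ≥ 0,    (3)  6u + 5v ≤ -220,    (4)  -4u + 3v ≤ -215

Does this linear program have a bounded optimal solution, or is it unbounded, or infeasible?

infeasible

The boundaries u = 0 and -4u + 3v = -215 meet at (0, -215/3), but that point violates v ≥ 0. Every candidate vertex is excluded by some other constraint, so the feasible region is empty.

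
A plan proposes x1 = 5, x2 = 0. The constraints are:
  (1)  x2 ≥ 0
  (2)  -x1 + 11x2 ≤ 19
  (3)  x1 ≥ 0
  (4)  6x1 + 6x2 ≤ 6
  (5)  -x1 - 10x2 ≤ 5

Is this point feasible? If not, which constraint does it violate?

Constraint (4): 6x1 + 6x2 = 30, which is not ≤ 6. All other constraints are satisfied.

not feasible — violates (4)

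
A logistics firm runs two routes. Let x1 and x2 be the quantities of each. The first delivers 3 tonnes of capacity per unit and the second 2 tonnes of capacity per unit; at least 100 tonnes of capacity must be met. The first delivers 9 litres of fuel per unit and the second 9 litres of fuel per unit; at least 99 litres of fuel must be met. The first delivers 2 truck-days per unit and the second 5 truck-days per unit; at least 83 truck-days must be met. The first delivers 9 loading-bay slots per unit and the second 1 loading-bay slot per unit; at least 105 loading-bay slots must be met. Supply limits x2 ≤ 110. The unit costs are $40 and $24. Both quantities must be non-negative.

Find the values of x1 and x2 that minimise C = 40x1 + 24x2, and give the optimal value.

x1 = 22/3, x2 = 39, minimum C = 3688/3

The feasible region is unbounded (it extends along (1, 0)), but C strictly increases along every unbounded feasible direction, so there is no improving ray and the minimum is attained at a vertex.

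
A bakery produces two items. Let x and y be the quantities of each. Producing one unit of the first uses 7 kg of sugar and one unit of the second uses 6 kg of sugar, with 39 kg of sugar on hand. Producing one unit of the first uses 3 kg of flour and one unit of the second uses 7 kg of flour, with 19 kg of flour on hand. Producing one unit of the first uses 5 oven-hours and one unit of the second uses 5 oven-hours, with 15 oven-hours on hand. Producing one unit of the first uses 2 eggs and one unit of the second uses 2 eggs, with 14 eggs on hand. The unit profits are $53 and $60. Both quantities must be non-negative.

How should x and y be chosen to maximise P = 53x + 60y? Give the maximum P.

x = 1/2, y = 5/2, maximum P = 353/2

The optimum lies where 3x + 7y = 19 and 5x + 5y = 15.
Solving simultaneously gives x = 1/2, y = 5/2.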